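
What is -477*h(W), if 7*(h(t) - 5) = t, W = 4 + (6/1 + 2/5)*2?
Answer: -17649/5 ≈ -3529.8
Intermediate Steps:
W = 84/5 (W = 4 + (6*1 + 2*(⅕))*2 = 4 + (6 + ⅖)*2 = 4 + (32/5)*2 = 4 + 64/5 = 84/5 ≈ 16.800)
h(t) = 5 + t/7
-477*h(W) = -477*(5 + (⅐)*(84/5)) = -477*(5 + 12/5) = -477*37/5 = -17649/5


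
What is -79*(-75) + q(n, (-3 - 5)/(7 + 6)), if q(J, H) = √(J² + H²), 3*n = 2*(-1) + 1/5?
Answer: 5925 + √3121/65 ≈ 5925.9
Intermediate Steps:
n = -⅗ (n = (2*(-1) + 1/5)/3 = (-2 + ⅕)/3 = (⅓)*(-9/5) = -⅗ ≈ -0.60000)
q(J, H) = √(H² + J²)
-79*(-75) + q(n, (-3 - 5)/(7 + 6)) = -79*(-75) + √(((-3 - 5)/(7 + 6))² + (-⅗)²) = 5925 + √((-8/13)² + 9/25) = 5925 + √(64/169 + 9/25) = 5925 + √(3121/4225) = 5925 + √3121/65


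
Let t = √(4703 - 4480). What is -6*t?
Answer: -6*√223 ≈ -89.599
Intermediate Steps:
t = √223 ≈ 14.933
-6*t = -6*√223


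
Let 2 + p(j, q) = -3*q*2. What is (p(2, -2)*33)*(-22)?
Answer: -7260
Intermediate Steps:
p(j, q) = -2 - 6*q (p(j, q) = -2 - 3*q*2 = -2 - 6*q)
(p(2, -2)*33)*(-22) = ((-2 - 6*(-2))*33)*(-22) = ((-2 + 12)*33)*(-22) = (10*33)*(-22) = 330*(-22) = -7260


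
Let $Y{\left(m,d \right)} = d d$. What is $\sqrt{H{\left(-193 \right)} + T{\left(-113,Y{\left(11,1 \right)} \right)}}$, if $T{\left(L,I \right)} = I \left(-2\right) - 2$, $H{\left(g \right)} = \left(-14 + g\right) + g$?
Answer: $2 i \sqrt{101} \approx 20.1 i$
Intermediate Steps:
$H{\left(g \right)} = -14 + 2 g$
$Y{\left(m,d \right)} = d^{2}$
$T{\left(L,I \right)} = -2 - 2 I$ ($T{\left(L,I \right)} = - 2 I + \left(-4 + 2\right) = - 2 I - 2 = -2 - 2 I$)
$\sqrt{H{\left(-193 \right)} + T{\left(-113,Y{\left(11,1 \right)} \right)}} = \sqrt{\left(-14 + 2 \left(-193\right)\right) - \left(2 + 2 \cdot 1^{2}\right)} = \sqrt{\left(-14 - 386\right) - 4} = \sqrt{-400 - 4} = \sqrt{-404} = 2 i \sqrt{101}$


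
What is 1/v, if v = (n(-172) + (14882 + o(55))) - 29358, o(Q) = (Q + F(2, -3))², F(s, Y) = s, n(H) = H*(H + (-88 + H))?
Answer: 1/63077 ≈ 1.5854e-5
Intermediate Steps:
n(H) = H*(-88 + 2*H)
o(Q) = (2 + Q)² (o(Q) = (Q + 2)² = (2 + Q)²)
v = 63077 (v = (2*(-172)*(-44 - 172) + (14882 + (2 + 55)²)) - 29358 = (2*(-172)*(-216) + (14882 + 57²)) - 29358 = (74304 + (14882 + 3249)) - 29358 = (74304 + 18131) - 29358 = 92435 - 29358 = 63077)
1/v = 1/63077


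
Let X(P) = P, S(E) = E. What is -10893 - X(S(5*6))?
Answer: -10923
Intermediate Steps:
-10893 - X(S(5*6)) = -10893 - 5*6 = -10893 - 1*30 = -10893 - 30 = -10923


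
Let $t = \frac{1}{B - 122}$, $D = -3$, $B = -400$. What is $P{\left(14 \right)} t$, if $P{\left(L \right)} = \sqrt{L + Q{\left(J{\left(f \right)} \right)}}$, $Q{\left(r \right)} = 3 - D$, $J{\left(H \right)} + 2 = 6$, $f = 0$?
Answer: $- \frac{\sqrt{5}}{261} \approx -0.0085673$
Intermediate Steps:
$J{\left(H \right)} = 4$ ($J{\left(H \right)} = -2 + 6 = 4$)
$Q{\left(r \right)} = 6$ ($Q{\left(r \right)} = 3 - -3 = 3 + 3 = 6$)
$P{\left(L \right)} = \sqrt{6 + L}$ ($P{\left(L \right)} = \sqrt{L + 6} = \sqrt{6 + L}$)
$t = - \frac{1}{522}$ ($t = \frac{1}{-400 - 122} = \frac{1}{-522} = - \frac{1}{522} \approx -0.0019157$)
$P{\left(14 \right)} t = \sqrt{6 + 14} \left(- \frac{1}{522}\right) = \sqrt{20} \left(- \frac{1}{522}\right) = 2 \sqrt{5} \left(- \frac{1}{522}\right) = - \frac{\sqrt{5}}{261}$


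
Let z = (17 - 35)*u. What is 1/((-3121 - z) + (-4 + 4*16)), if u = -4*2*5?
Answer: -1/3781 ≈ -0.00026448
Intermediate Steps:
u = -40 (u = -8*5 = -40)
z = 720 (z = (17 - 35)*(-40) = -18*(-40) = 720)
1/((-3121 - z) + (-4 + 4*16)) = 1/((-3121 - 1*720) + (-4 + 4*16)) = 1/((-3121 - 720) + (-4 + 64)) = 1/(-3841 + 60) = 1/(-3781) = -1/3781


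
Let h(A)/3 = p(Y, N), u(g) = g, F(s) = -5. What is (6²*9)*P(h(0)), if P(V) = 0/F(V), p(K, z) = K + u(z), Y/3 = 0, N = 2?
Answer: 0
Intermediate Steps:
Y = 0 (Y = 3*0 = 0)
p(K, z) = K + z
h(A) = 6 (h(A) = 3*(0 + 2) = 3*2 = 6)
P(V) = 0 (P(V) = 0/(-5) = 0*(-⅕) = 0)
(6²*9)*P(h(0)) = (6²*9)*0 = (36*9)*0 = 324*0 = 0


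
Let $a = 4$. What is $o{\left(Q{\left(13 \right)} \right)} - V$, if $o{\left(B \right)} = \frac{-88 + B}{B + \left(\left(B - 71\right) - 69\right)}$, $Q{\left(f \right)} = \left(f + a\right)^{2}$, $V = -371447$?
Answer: $\frac{54231329}{146} \approx 3.7145 \cdot 10^{5}$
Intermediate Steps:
$Q{\left(f \right)} = \left(4 + f\right)^{2}$ ($Q{\left(f \right)} = \left(f + 4\right)^{2} = \left(4 + f\right)^{2}$)
$o{\left(B \right)} = \frac{-88 + B}{-140 + 2 B}$ ($o{\left(B \right)} = \frac{-88 + B}{B + \left(\left(-71 + B\right) - 69\right)} = \frac{-88 + B}{B + \left(-140 + B\right)} = \frac{-88 + B}{-140 + 2 B}$)
$o{\left(Q{\left(13 \right)} \right)} - V = \frac{-88 + \left(4 + 13\right)^{2}}{2 \left(-70 + \left(4 + 13\right)^{2}\right)} - -371447 = \frac{-88 + 17^{2}}{2 \left(-70 + 17^{2}\right)} + 371447 = \frac{-88 + 289}{2 \left(-70 + 289\right)} + 371447 = \frac{1}{2} \cdot \frac{1}{219} \cdot 201 + 371447 = \frac{67}{146} + 371447 = \frac{54231329}{146}$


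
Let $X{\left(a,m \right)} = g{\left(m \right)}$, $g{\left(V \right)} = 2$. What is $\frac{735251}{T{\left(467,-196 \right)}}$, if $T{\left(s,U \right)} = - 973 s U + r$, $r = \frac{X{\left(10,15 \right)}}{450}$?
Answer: $\frac{165431475}{20038643101} \approx 0.0082556$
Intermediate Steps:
$X{\left(a,m \right)} = 2$
$r = \frac{1}{225}$ ($r = \frac{2}{450} = 2 \cdot \frac{1}{450} = \frac{1}{225} \approx 0.0044444$)
$T{\left(s,U \right)} = \frac{1}{225} - 973 U s$ ($T{\left(s,U \right)} = - 973 s U + \frac{1}{225} = - 973 U s + \frac{1}{225} = \frac{1}{225} - 973 U s$)
$\frac{735251}{T{\left(467,-196 \right)}} = \frac{735251}{\frac{1}{225} - \left(-190708\right) 467} = \frac{735251}{\frac{1}{225} + 89060636} = \frac{735251}{\frac{20038643101}{225}} = 735251 \cdot \frac{225}{20038643101} = \frac{165431475}{20038643101}$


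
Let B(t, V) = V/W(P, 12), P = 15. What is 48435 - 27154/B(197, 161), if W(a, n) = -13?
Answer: 8151037/161 ≈ 50628.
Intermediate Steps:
B(t, V) = -V/13 (B(t, V) = V/(-13) = V*(-1/13) = -V/13)
48435 - 27154/B(197, 161) = 48435 - 27154/((-1/13*161)) = 48435 - 27154/(-161/13) = 48435 - 27154*(-13/161) = 48435 + 353002/161 = 8151037/161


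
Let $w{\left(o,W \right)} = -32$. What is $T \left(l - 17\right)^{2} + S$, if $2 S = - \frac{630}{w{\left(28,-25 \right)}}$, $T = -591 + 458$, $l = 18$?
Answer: $- \frac{3941}{32} \approx -123.16$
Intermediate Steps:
$T = -133$
$S = \frac{315}{32}$ ($S = \frac{\left(-630\right) \frac{1}{-32}}{2} = \frac{\left(-630\right) \left(- \frac{1}{32}\right)}{2} = \frac{1}{2} \cdot \frac{315}{16} = \frac{315}{32} \approx 9.8438$)
$T \left(l - 17\right)^{2} + S = - 133 \left(18 - 17\right)^{2} + \frac{315}{32} = - 133 \cdot 1^{2} + \frac{315}{32} = \left(-133\right) 1 + \frac{315}{32} = -133 + \frac{315}{32} = - \frac{3941}{32}$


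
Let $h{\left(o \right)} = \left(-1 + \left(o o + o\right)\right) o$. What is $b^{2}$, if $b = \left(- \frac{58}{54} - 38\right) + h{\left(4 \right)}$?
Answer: $\frac{994009}{729} \approx 1363.5$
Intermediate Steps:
$h{\left(o \right)} = o \left(-1 + o + o^{2}\right)$ ($h{\left(o \right)} = \left(-1 + \left(o^{2} + o\right)\right) o = \left(-1 + \left(o + o^{2}\right)\right) o = \left(-1 + o + o^{2}\right) o = o \left(-1 + o + o^{2}\right)$)
$b = \frac{997}{27}$ ($b = \left(- \frac{58}{54} - 38\right) + 4 \left(-1 + 4 + 4^{2}\right) = \left(\left(-58\right) \frac{1}{54} - 38\right) + 4 \left(-1 + 4 + 16\right) = \left(- \frac{29}{27} - 38\right) + 4 \cdot 19 = - \frac{1055}{27} + 76 = \frac{997}{27} \approx 36.926$)
$b^{2} = \left(\frac{997}{27}\right)^{2} = \frac{994009}{729}$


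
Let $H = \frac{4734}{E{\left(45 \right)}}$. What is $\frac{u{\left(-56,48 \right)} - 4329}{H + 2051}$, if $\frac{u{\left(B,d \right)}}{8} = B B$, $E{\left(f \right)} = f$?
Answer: $\frac{103795}{10781} \approx 9.6276$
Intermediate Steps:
$u{\left(B,d \right)} = 8 B^{2}$ ($u{\left(B,d \right)} = 8 B B = 8 B^{2}$)
$H = \frac{526}{5}$ ($H = \frac{4734}{45} = 4734 \cdot \frac{1}{45} = \frac{526}{5} \approx 105.2$)
$\frac{u{\left(-56,48 \right)} - 4329}{H + 2051} = \frac{8 \left(-56\right)^{2} - 4329}{\frac{526}{5} + 2051} = \frac{8 \cdot 3136 - 4329}{\frac{10781}{5}} = \left(25088 - 4329\right) \frac{5}{10781} = 20759 \cdot \frac{5}{10781} = \frac{103795}{10781}$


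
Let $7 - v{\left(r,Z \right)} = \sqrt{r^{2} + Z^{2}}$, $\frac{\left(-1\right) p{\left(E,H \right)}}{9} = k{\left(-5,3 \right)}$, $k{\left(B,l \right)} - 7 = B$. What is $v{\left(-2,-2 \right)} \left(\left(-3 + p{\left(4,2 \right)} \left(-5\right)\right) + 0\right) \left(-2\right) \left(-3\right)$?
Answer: $3654 - 1044 \sqrt{2} \approx 2177.6$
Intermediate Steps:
$k{\left(B,l \right)} = 7 + B$
$p{\left(E,H \right)} = -18$ ($p{\left(E,H \right)} = - 9 \left(7 - 5\right) = \left(-9\right) 2 = -18$)
$v{\left(r,Z \right)} = 7 - \sqrt{Z^{2} + r^{2}}$ ($v{\left(r,Z \right)} = 7 - \sqrt{r^{2} + Z^{2}} = 7 - \sqrt{Z^{2} + r^{2}}$)
$v{\left(-2,-2 \right)} \left(\left(-3 + p{\left(4,2 \right)} \left(-5\right)\right) + 0\right) \left(-2\right) \left(-3\right) = \left(7 - \sqrt{\left(-2\right)^{2} + \left(-2\right)^{2}}\right) \left(\left(-3 - -90\right) + 0\right) \left(-2\right) \left(-3\right) = \left(7 - \sqrt{4 + 4}\right) \left(\left(-3 + 90\right) + 0\right) \left(-2\right) \left(-3\right) = \left(7 - \sqrt{8}\right) \left(87 + 0\right) \left(-2\right) \left(-3\right) = \left(7 - 2 \sqrt{2}\right) 87 \left(-2\right) \left(-3\right) = \left(609 - 174 \sqrt{2}\right) \left(-2\right) \left(-3\right) = \left(-1218 + 348 \sqrt{2}\right) \left(-3\right) = 3654 - 1044 \sqrt{2}$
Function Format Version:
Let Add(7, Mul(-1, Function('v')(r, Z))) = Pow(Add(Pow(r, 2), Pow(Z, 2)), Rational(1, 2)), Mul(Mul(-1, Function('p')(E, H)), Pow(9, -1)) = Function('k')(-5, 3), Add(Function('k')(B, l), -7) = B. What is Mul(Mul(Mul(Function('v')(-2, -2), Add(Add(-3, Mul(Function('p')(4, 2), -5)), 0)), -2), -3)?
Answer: Add(3654, Mul(-1044, Pow(2, Rational(1, 2)))) ≈ 2177.6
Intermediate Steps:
Function('k')(B, l) = Add(7, B)
Function('p')(E, H) = -18 (Function('p')(E, H) = Mul(-9, Add(7, -5)) = Mul(-9, 2) = -18)
Function('v')(r, Z) = Add(7, Mul(-1, Pow(Add(Pow(Z, 2), Pow(r, 2)), Rational(1, 2)))) (Function('v')(r, Z) = Add(7, Mul(-1, Pow(Add(Pow(r, 2), Pow(Z, 2)), Rational(1, 2)))) = Add(7, Mul(-1, Pow(Add(Pow(Z, 2), Pow(r, 2)), Rational(1, 2)))))
Mul(Mul(Mul(Function('v')(-2, -2), Add(Add(-3, Mul(Function('p')(4, 2), -5)), 0)), -2), -3) = Mul(Mul(Mul(Add(7, Mul(-1, Pow(Add(Pow(-2, 2), Pow(-2, 2)), Rational(1, 2)))), Add(Add(-3, Mul(-18, -5)), 0)), -2), -3) = Mul(Mul(Mul(Add(7, Mul(-1, Pow(Add(4, 4), Rational(1, 2)))), Add(Add(-3, 90), 0)), -2), -3) = Mul(Mul(Mul(Add(7, Mul(-1, Pow(8, Rational(1, 2)))), Add(87, 0)), -2), -3) = Mul(Mul(Mul(Add(7, Mul(-1, Mul(2, Pow(2, Rational(1, 2))))), 87), -2), -3) = Mul(Mul(Mul(Add(7, Mul(-2, Pow(2, Rational(1, 2)))), 87), -2), -3) = Mul(Mul(Add(609, Mul(-174, Pow(2, Rational(1, 2)))), -2), -3) = Mul(Add(-1218, Mul(348, Pow(2, Rational(1, 2)))), -3) = Add(3654, Mul(-1044, Pow(2, Rational(1, 2))))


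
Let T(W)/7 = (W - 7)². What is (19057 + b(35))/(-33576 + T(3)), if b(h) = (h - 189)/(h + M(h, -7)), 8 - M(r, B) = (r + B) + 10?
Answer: -95131/167320 ≈ -0.56856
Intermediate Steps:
M(r, B) = -2 - B - r (M(r, B) = 8 - ((r + B) + 10) = 8 - ((B + r) + 10) = 8 - (10 + B + r) = 8 + (-10 - B - r) = -2 - B - r)
T(W) = 7*(-7 + W)² (T(W) = 7*(W - 7)² = 7*(-7 + W)²)
b(h) = -189/5 + h/5 (b(h) = (h - 189)/(h + (-2 - 1*(-7) - h)) = (-189 + h)/(h + (-2 + 7 - h)) = (-189 + h)/(h + (5 - h)) = (-189 + h)/5 = (-189 + h)*(⅕) = -189/5 + h/5)
(19057 + b(35))/(-33576 + T(3)) = (19057 + (-189/5 + (⅕)*35))/(-33576 + 7*(-7 + 3)²) = (19057 + (-189/5 + 7))/(-33576 + 7*(-4)²) = (19057 - 154/5)/(-33576 + 7*16) = 95131/(5*(-33576 + 112)) = (95131/5)/(-33464) = (95131/5)*(-1/33464) = -95131/167320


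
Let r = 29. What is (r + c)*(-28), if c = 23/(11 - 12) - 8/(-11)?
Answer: -2072/11 ≈ -188.36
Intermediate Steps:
c = -245/11 (c = 23/(-1) - 8*(-1/11) = 23*(-1) + 8/11 = -23 + 8/11 = -245/11 ≈ -22.273)
(r + c)*(-28) = (29 - 245/11)*(-28) = (74/11)*(-28) = -2072/11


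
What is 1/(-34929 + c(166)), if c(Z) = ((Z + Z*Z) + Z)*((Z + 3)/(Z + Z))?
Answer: -1/20733 ≈ -4.8232e-5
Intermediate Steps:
c(Z) = (3 + Z)*(Z**2 + 2*Z)/(2*Z) (c(Z) = ((Z + Z**2) + Z)*((3 + Z)/((2*Z))) = (Z**2 + 2*Z)*((3 + Z)*(1/(2*Z))) = (Z**2 + 2*Z)*((3 + Z)/(2*Z)) = (3 + Z)*(Z**2 + 2*Z)/(2*Z))
1/(-34929 + c(166)) = 1/(-34929 + (3 + (1/2)*166**2 + (5/2)*166)) = 1/(-34929 + (3 + (1/2)*27556 + 415)) = 1/(-34929 + (3 + 13778 + 415)) = 1/(-34929 + 14196) = 1/(-20733) = -1/20733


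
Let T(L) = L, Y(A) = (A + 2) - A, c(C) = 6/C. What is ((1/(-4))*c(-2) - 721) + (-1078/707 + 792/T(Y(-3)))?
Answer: -131613/404 ≈ -325.77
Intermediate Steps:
Y(A) = 2 (Y(A) = (2 + A) - A = 2)
((1/(-4))*c(-2) - 721) + (-1078/707 + 792/T(Y(-3))) = ((1/(-4))*(6/(-2)) - 721) + (-1078/707 + 792/2) = ((-¼*1)*(6*(-½)) - 721) + (-1078*1/707 + 792*(½)) = (-¼*(-3) - 721) + (-154/101 + 396) = (¾ - 721) + 39842/101 = -2881/4 + 39842/101 = -131613/404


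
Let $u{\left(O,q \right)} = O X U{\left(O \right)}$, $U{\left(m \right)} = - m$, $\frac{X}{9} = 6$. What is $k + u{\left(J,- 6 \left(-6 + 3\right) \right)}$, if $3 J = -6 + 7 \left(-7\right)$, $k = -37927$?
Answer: $-56077$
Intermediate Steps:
$X = 54$ ($X = 9 \cdot 6 = 54$)
$J = - \frac{55}{3}$ ($J = \frac{-6 + 7 \left(-7\right)}{3} = \frac{-6 - 49}{3} = \frac{1}{3} \left(-55\right) = - \frac{55}{3} \approx -18.333$)
$u{\left(O,q \right)} = - 54 O^{2}$ ($u{\left(O,q \right)} = O 54 \left(- O\right) = 54 O \left(- O\right) = - 54 O^{2}$)
$k + u{\left(J,- 6 \left(-6 + 3\right) \right)} = -37927 - 54 \left(- \frac{55}{3}\right)^{2} = -37927 - 18150 = -56077$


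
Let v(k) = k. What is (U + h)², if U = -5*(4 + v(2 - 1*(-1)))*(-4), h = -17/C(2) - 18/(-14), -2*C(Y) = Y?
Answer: 1227664/49 ≈ 25054.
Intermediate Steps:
C(Y) = -Y/2
h = 128/7 (h = -17/((-½*2)) - 18/(-14) = -17/(-1) - 18*(-1/14) = -17*(-1) + 9/7 = 17 + 9/7 = 128/7 ≈ 18.286)
U = 140 (U = -5*(4 + (2 - 1*(-1)))*(-4) = -5*(4 + (2 + 1))*(-4) = -5*(4 + 3)*(-4) = -35*(-4) = -5*(-28) = 140)
(U + h)² = (140 + 128/7)² = (1108/7)² = 1227664/49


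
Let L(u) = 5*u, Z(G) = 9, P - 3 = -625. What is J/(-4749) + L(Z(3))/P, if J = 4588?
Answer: -3067441/2953878 ≈ -1.0384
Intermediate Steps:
P = -622 (P = 3 - 625 = -622)
J/(-4749) + L(Z(3))/P = 4588/(-4749) + (5*9)/(-622) = 4588*(-1/4749) + 45*(-1/622) = -4588/4749 - 45/622 = -3067441/2953878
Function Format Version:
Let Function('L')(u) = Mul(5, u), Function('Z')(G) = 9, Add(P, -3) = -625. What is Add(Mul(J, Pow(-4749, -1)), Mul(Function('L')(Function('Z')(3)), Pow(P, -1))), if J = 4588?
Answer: Rational(-3067441, 2953878) ≈ -1.0384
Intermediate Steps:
P = -622 (P = Add(3, -625) = -622)
Add(Mul(J, Pow(-4749, -1)), Mul(Function('L')(Function('Z')(3)), Pow(P, -1))) = Add(Mul(4588, Pow(-4749, -1)), Mul(Mul(5, 9), Pow(-622, -1))) = Add(Mul(4588, Rational(-1, 4749)), Mul(45, Rational(-1, 622))) = Add(Rational(-4588, 4749), Rational(-45, 622)) = Rational(-3067441, 2953878)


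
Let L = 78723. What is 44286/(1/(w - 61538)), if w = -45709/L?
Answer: -71514533844446/26241 ≈ -2.7253e+9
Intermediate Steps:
w = -45709/78723 ≈ -0.58063
44286/(1/(w - 61538)) = 44286/(1/(-45709/78723 - 61538)) = 44286/(1/(-4844501683/78723)) = 44286/(-78723/4844501683) = 44286*(-4844501683/78723) = -71514533844446/26241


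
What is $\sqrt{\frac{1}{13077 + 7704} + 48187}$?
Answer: $\frac{4 \sqrt{144510792302}}{6927} \approx 219.52$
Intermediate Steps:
$\sqrt{\frac{1}{13077 + 7704} + 48187} = \sqrt{\frac{1}{20781} + 48187} = \sqrt{\frac{1001374048}{20781}} = \frac{4 \sqrt{144510792302}}{6927}$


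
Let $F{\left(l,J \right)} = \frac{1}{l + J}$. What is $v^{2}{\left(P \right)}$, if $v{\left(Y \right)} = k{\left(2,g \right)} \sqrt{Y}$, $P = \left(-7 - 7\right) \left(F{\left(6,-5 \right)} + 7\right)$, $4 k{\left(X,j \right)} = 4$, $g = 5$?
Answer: $-112$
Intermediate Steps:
$F{\left(l,J \right)} = \frac{1}{J + l}$
$k{\left(X,j \right)} = 1$ ($k{\left(X,j \right)} = \frac{1}{4} \cdot 4 = 1$)
$P = -112$ ($P = \left(-7 - 7\right) \left(\frac{1}{-5 + 6} + 7\right) = \left(-7 - 7\right) \left(1^{-1} + 7\right) = \left(-7 - 7\right) \left(1 + 7\right) = \left(-14\right) 8 = -112$)
$v{\left(Y \right)} = \sqrt{Y}$ ($v{\left(Y \right)} = 1 \sqrt{Y} = \sqrt{Y}$)
$v^{2}{\left(P \right)} = \left(\sqrt{-112}\right)^{2} = \left(4 i \sqrt{7}\right)^{2} = -112$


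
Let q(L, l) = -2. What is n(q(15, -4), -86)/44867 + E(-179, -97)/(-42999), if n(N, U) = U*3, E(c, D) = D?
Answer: -6741643/1929236133 ≈ -0.0034945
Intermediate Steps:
n(N, U) = 3*U
n(q(15, -4), -86)/44867 + E(-179, -97)/(-42999) = (3*(-86))/44867 - 97/(-42999) = -258*1/44867 - 97*(-1/42999) = -258/44867 + 97/42999 = -6741643/1929236133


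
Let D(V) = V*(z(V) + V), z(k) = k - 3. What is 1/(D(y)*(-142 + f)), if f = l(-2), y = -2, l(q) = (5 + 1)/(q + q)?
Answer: -1/2009 ≈ -0.00049776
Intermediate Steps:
z(k) = -3 + k
l(q) = 3/q (l(q) = 6/((2*q)) = 6*(1/(2*q)) = 3/q)
f = -3/2 (f = 3/(-2) = 3*(-½) = -3/2 ≈ -1.5000)
D(V) = V*(-3 + 2*V) (D(V) = V*((-3 + V) + V) = V*(-3 + 2*V))
1/(D(y)*(-142 + f)) = 1/((-2*(-3 + 2*(-2)))*(-142 - 3/2)) = 1/(-2*(-3 - 4)*(-287/2)) = 1/(-2*(-7)*(-287/2)) = 1/(14*(-287/2)) = 1/(-2009) = -1/2009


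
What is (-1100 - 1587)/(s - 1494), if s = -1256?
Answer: 2687/2750 ≈ 0.97709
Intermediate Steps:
(-1100 - 1587)/(s - 1494) = (-1100 - 1587)/(-1256 - 1494) = -2687/(-2750) = -2687*(-1/2750) = 2687/2750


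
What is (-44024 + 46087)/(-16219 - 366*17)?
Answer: -2063/22441 ≈ -0.091930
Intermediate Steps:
(-44024 + 46087)/(-16219 - 366*17) = 2063/(-16219 - 6222) = 2063/(-22441) = 2063*(-1/22441) = -2063/22441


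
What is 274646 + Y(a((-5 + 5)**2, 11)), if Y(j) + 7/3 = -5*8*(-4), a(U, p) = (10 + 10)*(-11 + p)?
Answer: 824411/3 ≈ 2.7480e+5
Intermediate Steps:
a(U, p) = -220 + 20*p (a(U, p) = 20*(-11 + p) = -220 + 20*p)
Y(j) = 473/3 (Y(j) = -7/3 - 5*8*(-4) = -7/3 - 40*(-4) = -7/3 + 160 = 473/3)
274646 + Y(a((-5 + 5)**2, 11)) = 274646 + 473/3 = 824411/3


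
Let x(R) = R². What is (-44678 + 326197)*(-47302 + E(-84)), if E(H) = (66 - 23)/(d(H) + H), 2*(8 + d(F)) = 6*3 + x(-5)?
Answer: -1877638265692/141 ≈ -1.3317e+10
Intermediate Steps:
d(F) = 27/2 (d(F) = -8 + (6*3 + (-5)²)/2 = -8 + (18 + 25)/2 = -8 + (½)*43 = -8 + 43/2 = 27/2)
E(H) = 43/(27/2 + H) (E(H) = (66 - 23)/(27/2 + H) = 43/(27/2 + H))
(-44678 + 326197)*(-47302 + E(-84)) = (-44678 + 326197)*(-47302 + 86/(27 + 2*(-84))) = 281519*(-47302 + 86/(27 - 168)) = 281519*(-47302 + 86/(-141)) = 281519*(-47302 + 86*(-1/141)) = 281519*(-47302 - 86/141) = 281519*(-6669668/141) = -1877638265692/141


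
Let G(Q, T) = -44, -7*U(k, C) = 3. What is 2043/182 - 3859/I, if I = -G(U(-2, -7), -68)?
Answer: -306223/4004 ≈ -76.479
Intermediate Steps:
U(k, C) = -3/7 (U(k, C) = -⅐*3 = -3/7)
I = 44 (I = -1*(-44) = 44)
2043/182 - 3859/I = 2043/182 - 3859/44 = -306223/4004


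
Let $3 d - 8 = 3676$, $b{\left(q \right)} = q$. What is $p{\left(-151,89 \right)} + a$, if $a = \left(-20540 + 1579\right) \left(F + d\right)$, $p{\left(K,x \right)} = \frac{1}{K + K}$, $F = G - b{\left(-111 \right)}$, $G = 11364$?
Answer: $- \frac{72740198067}{302} \approx -2.4086 \cdot 10^{8}$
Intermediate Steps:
$d = 1228$ ($d = \frac{8}{3} + \frac{1}{3} \cdot 3676 = \frac{8}{3} + \frac{3676}{3} = 1228$)
$F = 11475$ ($F = 11364 - -111 = 11364 + 111 = 11475$)
$p{\left(K,x \right)} = \frac{1}{2 K}$
$a = -240861583$ ($a = \left(-20540 + 1579\right) \left(11475 + 1228\right) = \left(-18961\right) 12703 = -240861583$)
$p{\left(-151,89 \right)} + a = \frac{1}{2 \left(-151\right)} - 240861583 = \frac{1}{2} \left(- \frac{1}{151}\right) - 240861583 = - \frac{1}{302} - 240861583 = - \frac{72740198067}{302}$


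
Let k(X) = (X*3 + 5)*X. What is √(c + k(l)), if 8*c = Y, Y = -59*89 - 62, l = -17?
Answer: √1886/4 ≈ 10.857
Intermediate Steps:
k(X) = X*(5 + 3*X) (k(X) = (3*X + 5)*X = (5 + 3*X)*X = X*(5 + 3*X))
Y = -5313 (Y = -5251 - 62 = -5313)
c = -5313/8 (c = (⅛)*(-5313) = -5313/8 ≈ -664.13)
√(c + k(l)) = √(-5313/8 - 17*(5 + 3*(-17))) = √(-5313/8 - 17*(5 - 51)) = √(-5313/8 - 17*(-46)) = √(-5313/8 + 782) = √(943/8) = √1886/4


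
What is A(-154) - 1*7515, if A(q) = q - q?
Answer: -7515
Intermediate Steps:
A(q) = 0
A(-154) - 1*7515 = 0 - 1*7515 = 0 - 7515 = -7515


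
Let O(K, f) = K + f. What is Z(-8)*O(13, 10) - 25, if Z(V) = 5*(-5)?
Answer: -600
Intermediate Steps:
Z(V) = -25
Z(-8)*O(13, 10) - 25 = -25*(13 + 10) - 25 = -25*23 - 25 = -575 - 25 = -600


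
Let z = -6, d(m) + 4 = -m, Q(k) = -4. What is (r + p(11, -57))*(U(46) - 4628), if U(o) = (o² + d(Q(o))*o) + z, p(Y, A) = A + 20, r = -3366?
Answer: 8568754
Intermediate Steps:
p(Y, A) = 20 + A
d(m) = -4 - m
U(o) = -6 + o² (U(o) = (o² + (-4 - 1*(-4))*o) - 6 = (o² + (-4 + 4)*o) - 6 = (o² + 0*o) - 6 = (o² + 0) - 6 = o² - 6 = -6 + o²)
(r + p(11, -57))*(U(46) - 4628) = (-3366 + (20 - 57))*((-6 + 46²) - 4628) = (-3366 - 37)*((-6 + 2116) - 4628) = -3403*(2110 - 4628) = -3403*(-2518) = 8568754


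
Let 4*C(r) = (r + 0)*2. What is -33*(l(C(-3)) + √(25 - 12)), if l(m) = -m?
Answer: -99/2 - 33*√13 ≈ -168.48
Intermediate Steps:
C(r) = r/2 (C(r) = ((r + 0)*2)/4 = (r*2)/4 = (2*r)/4 = r/2)
-33*(l(C(-3)) + √(25 - 12)) = -33*(-(-3)/2 + √(25 - 12)) = -33*(-1*(-3/2) + √13) = -33*(3/2 + √13) = -99/2 - 33*√13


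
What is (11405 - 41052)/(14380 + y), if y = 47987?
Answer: -29647/62367 ≈ -0.47536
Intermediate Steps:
(11405 - 41052)/(14380 + y) = (11405 - 41052)/(14380 + 47987) = -29647/62367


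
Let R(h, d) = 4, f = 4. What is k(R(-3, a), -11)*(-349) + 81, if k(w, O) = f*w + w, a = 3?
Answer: -6899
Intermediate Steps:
k(w, O) = 5*w (k(w, O) = 4*w + w = 5*w)
k(R(-3, a), -11)*(-349) + 81 = (5*4)*(-349) + 81 = 20*(-349) + 81 = -6980 + 81 = -6899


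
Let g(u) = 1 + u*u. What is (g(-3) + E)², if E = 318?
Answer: 107584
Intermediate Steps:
g(u) = 1 + u²
(g(-3) + E)² = ((1 + (-3)²) + 318)² = ((1 + 9) + 318)² = (10 + 318)² = 328² = 107584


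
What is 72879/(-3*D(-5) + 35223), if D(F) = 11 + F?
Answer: 24293/11735 ≈ 2.0701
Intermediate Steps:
72879/(-3*D(-5) + 35223) = 72879/(-3*(11 - 5) + 35223) = 72879/(-3*6 + 35223) = 72879/(-18 + 35223) = 72879/35205 = 72879*(1/35205) = 24293/11735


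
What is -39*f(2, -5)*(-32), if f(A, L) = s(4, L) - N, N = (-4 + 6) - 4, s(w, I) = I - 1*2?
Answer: -6240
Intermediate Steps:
s(w, I) = -2 + I (s(w, I) = I - 2 = -2 + I)
N = -2 (N = 2 - 4 = -2)
f(A, L) = L (f(A, L) = (-2 + L) - 1*(-2) = (-2 + L) + 2 = L)
-39*f(2, -5)*(-32) = -39*(-5)*(-32) = 195*(-32) = -6240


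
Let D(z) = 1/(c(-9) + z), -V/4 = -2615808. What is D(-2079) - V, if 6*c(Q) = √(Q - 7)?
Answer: -407021534957847/38900173 - 6*I/38900173 ≈ -1.0463e+7 - 1.5424e-7*I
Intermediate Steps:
V = 10463232 (V = -4*(-2615808) = 10463232)
c(Q) = √(-7 + Q)/6 (c(Q) = √(Q - 7)/6 = √(-7 + Q)/6)
D(z) = 1/(z + 2*I/3) (D(z) = 1/(√(-7 - 9)/6 + z) = 1/(√(-16)/6 + z) = 1/((4*I)/6 + z) = 1/(2*I/3 + z) = 1/(z + 2*I/3))
D(-2079) - V = 3/(2*I + 3*(-2079)) - 1*10463232 = 3/(2*I - 6237) - 10463232 = 3/(-6237 + 2*I) - 10463232 = 3*((-6237 - 2*I)/38900173) - 10463232 = 3*(-6237 - 2*I)/38900173 - 10463232 = -10463232 + 3*(-6237 - 2*I)/38900173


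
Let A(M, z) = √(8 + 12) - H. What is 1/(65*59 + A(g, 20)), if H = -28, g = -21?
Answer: 3863/14922749 - 2*√5/14922749 ≈ 0.00025857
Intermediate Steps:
A(M, z) = 28 + 2*√5 (A(M, z) = √(8 + 12) - 1*(-28) = √20 + 28 = 2*√5 + 28 = 28 + 2*√5)
1/(65*59 + A(g, 20)) = 1/(65*59 + (28 + 2*√5)) = 1/(3835 + (28 + 2*√5)) = 1/(3863 + 2*√5)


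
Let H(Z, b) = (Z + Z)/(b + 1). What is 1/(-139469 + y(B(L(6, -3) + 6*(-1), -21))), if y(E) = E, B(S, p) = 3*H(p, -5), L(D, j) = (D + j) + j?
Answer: -2/278875 ≈ -7.1717e-6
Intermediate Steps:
L(D, j) = D + 2*j
H(Z, b) = 2*Z/(1 + b) (H(Z, b) = (2*Z)/(1 + b) = 2*Z/(1 + b))
B(S, p) = -3*p/2 (B(S, p) = 3*(2*p/(1 - 5)) = 3*(2*p/(-4)) = 3*(2*p*(-¼)) = 3*(-p/2) = -3*p/2)
1/(-139469 + y(B(L(6, -3) + 6*(-1), -21))) = 1/(-139469 - 3/2*(-21)) = 1/(-139469 + 63/2) = 1/(-278875/2) = -2/278875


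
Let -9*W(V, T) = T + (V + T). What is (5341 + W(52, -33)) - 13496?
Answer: -73381/9 ≈ -8153.4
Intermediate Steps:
W(V, T) = -2*T/9 - V/9 (W(V, T) = -(T + (V + T))/9 = -(T + (T + V))/9 = -(V + 2*T)/9 = -2*T/9 - V/9)
(5341 + W(52, -33)) - 13496 = (5341 + (-2/9*(-33) - ⅑*52)) - 13496 = (5341 + (22/3 - 52/9)) - 13496 = (5341 + 14/9) - 13496 = 48083/9 - 13496 = -73381/9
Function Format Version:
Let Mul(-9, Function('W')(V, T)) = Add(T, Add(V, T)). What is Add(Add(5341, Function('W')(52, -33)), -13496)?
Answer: Rational(-73381, 9) ≈ -8153.4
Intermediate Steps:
Function('W')(V, T) = Add(Mul(Rational(-2, 9), T), Mul(Rational(-1, 9), V)) (Function('W')(V, T) = Mul(Rational(-1, 9), Add(T, Add(V, T))) = Mul(Rational(-1, 9), Add(T, Add(T, V))) = Mul(Rational(-1, 9), Add(V, Mul(2, T))) = Add(Mul(Rational(-2, 9), T), Mul(Rational(-1, 9), V)))
Add(Add(5341, Function('W')(52, -33)), -13496) = Add(Add(5341, Add(Mul(Rational(-2, 9), -33), Mul(Rational(-1, 9), 52))), -13496) = Add(Add(5341, Add(Rational(22, 3), Rational(-52, 9))), -13496) = Add(Add(5341, Rational(14, 9)), -13496) = Add(Rational(48083, 9), -13496) = Rational(-73381, 9)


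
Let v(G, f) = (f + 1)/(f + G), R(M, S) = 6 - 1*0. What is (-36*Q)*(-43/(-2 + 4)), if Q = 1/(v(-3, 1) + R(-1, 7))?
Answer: 774/5 ≈ 154.80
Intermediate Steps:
R(M, S) = 6 (R(M, S) = 6 + 0 = 6)
v(G, f) = (1 + f)/(G + f)
Q = 1/5 (Q = 1/((1 + 1)/(-3 + 1) + 6) = 1/(2/(-2) + 6) = 1/(-1/2*2 + 6) = 1/(-1 + 6) = 1/5 ≈ 0.20000)
(-36*Q)*(-43/(-2 + 4)) = (-36*1/5)*(-43/(-2 + 4)) = -(-1548)/(5*2) = -36/5*(-43/2) = 774/5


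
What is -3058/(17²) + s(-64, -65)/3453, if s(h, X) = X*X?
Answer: -9338249/997917 ≈ -9.3577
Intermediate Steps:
s(h, X) = X²
-3058/(17²) + s(-64, -65)/3453 = -3058/(17²) + (-65)²/3453 = -3058/289 + 4225*(1/3453) = -3058*1/289 + 4225/3453 = -3058/289 + 4225/3453 = -9338249/997917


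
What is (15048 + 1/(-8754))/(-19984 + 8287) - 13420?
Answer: -1374279850151/102395538 ≈ -13421.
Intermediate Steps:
(15048 + 1/(-8754))/(-19984 + 8287) - 13420 = (15048 - 1/8754)/(-11697) - 13420 = (131730191/8754)*(-1/11697) - 13420 = -131730191/102395538 - 13420 = -1374279850151/102395538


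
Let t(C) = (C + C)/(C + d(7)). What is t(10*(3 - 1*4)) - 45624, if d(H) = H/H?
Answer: -410596/9 ≈ -45622.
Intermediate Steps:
d(H) = 1
t(C) = 2*C/(1 + C) (t(C) = (C + C)/(C + 1) = (2*C)/(1 + C) = 2*C/(1 + C))
t(10*(3 - 1*4)) - 45624 = 2*(10*(3 - 1*4))/(1 + 10*(3 - 1*4)) - 45624 = 2*(10*(3 - 4))/(1 + 10*(3 - 4)) - 45624 = 2*(10*(-1))/(1 + 10*(-1)) - 45624 = 2*(-10)/(1 - 10) - 45624 = 2*(-10)/(-9) - 45624 = 2*(-10)*(-⅑) - 45624 = 20/9 - 45624 = -410596/9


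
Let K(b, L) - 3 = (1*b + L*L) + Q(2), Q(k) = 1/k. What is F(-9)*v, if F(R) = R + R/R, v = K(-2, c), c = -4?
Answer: -140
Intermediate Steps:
K(b, L) = 7/2 + b + L² (K(b, L) = 3 + ((1*b + L*L) + 1/2) = 3 + ((b + L²) + ½) = 3 + (½ + b + L²) = 7/2 + b + L²)
v = 35/2 (v = 7/2 - 2 + (-4)² = 7/2 - 2 + 16 = 35/2 ≈ 17.500)
F(R) = 1 + R (F(R) = R + 1 = 1 + R)
F(-9)*v = (1 - 9)*(35/2) = -8*35/2 = -140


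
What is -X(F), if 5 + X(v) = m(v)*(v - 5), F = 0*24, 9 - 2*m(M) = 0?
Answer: 55/2 ≈ 27.500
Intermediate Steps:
m(M) = 9/2 (m(M) = 9/2 - ½*0 = 9/2 + 0 = 9/2)
F = 0
X(v) = -55/2 + 9*v/2 (X(v) = -5 + 9*(v - 5)/2 = -5 + 9*(-5 + v)/2 = -5 + (-45/2 + 9*v/2) = -55/2 + 9*v/2)
-X(F) = -(-55/2 + (9/2)*0) = -(-55/2 + 0) = -1*(-55/2) = 55/2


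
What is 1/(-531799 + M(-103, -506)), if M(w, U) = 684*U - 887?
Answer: -1/878790 ≈ -1.1379e-6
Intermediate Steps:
M(w, U) = -887 + 684*U
1/(-531799 + M(-103, -506)) = 1/(-531799 + (-887 + 684*(-506))) = 1/(-531799 + (-887 - 346104)) = 1/(-531799 - 346991) = 1/(-878790) = -1/878790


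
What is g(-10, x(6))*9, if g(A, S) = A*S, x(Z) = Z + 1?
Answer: -630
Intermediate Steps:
x(Z) = 1 + Z
g(-10, x(6))*9 = -10*(1 + 6)*9 = -10*7*9 = -70*9 = -630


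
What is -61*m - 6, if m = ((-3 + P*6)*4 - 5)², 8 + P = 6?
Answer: -257731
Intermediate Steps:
P = -2 (P = -8 + 6 = -2)
m = 4225 (m = ((-3 - 2*6)*4 - 5)² = ((-3 - 12)*4 - 5)² = (-15*4 - 5)² = (-60 - 5)² = (-65)² = 4225)
-61*m - 6 = -61*4225 - 6 = -257725 - 6 = -257731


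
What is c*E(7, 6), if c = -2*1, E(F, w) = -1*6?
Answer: 12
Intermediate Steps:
E(F, w) = -6
c = -2
c*E(7, 6) = -2*(-6) = 12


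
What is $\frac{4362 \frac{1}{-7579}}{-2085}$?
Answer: $\frac{1454}{5267405} \approx 0.00027604$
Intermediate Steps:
$\frac{4362 \frac{1}{-7579}}{-2085} = 4362 \left(- \frac{1}{7579}\right) \left(- \frac{1}{2085}\right) = \left(- \frac{4362}{7579}\right) \left(- \frac{1}{2085}\right) = \frac{1454}{5267405}$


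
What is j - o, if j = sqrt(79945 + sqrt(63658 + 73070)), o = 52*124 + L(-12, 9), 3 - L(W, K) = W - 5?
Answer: -6468 + sqrt(79945 + 18*sqrt(422)) ≈ -6184.6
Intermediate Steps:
L(W, K) = 8 - W (L(W, K) = 3 - (W - 5) = 3 - (-5 + W) = 3 + (5 - W) = 8 - W)
o = 6468 (o = 52*124 + (8 - 1*(-12)) = 6448 + (8 + 12) = 6448 + 20 = 6468)
j = sqrt(79945 + 18*sqrt(422)) (j = sqrt(79945 + sqrt(136728)) = sqrt(79945 + 18*sqrt(422)) ≈ 283.40)
j - o = sqrt(79945 + 18*sqrt(422)) - 1*6468 = sqrt(79945 + 18*sqrt(422)) - 6468 = -6468 + sqrt(79945 + 18*sqrt(422))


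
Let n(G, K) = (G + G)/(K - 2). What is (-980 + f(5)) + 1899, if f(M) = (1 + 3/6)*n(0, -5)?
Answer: 919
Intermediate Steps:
n(G, K) = 2*G/(-2 + K) (n(G, K) = (2*G)/(-2 + K) = 2*G/(-2 + K))
f(M) = 0 (f(M) = (1 + 3/6)*(2*0/(-2 - 5)) = (1 + 3*(⅙))*(2*0/(-7)) = (1 + ½)*(2*0*(-⅐)) = (3/2)*0 = 0)
(-980 + f(5)) + 1899 = (-980 + 0) + 1899 = -980 + 1899 = 919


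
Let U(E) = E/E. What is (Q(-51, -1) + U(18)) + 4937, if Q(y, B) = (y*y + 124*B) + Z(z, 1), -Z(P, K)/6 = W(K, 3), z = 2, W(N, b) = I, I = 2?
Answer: 7403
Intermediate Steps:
W(N, b) = 2
U(E) = 1
Z(P, K) = -12 (Z(P, K) = -6*2 = -12)
Q(y, B) = -12 + y² + 124*B (Q(y, B) = (y*y + 124*B) - 12 = (y² + 124*B) - 12 = -12 + y² + 124*B)
(Q(-51, -1) + U(18)) + 4937 = ((-12 + (-51)² + 124*(-1)) + 1) + 4937 = ((-12 + 2601 - 124) + 1) + 4937 = (2465 + 1) + 4937 = 2466 + 4937 = 7403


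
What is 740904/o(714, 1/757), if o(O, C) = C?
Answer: 560864328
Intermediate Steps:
740904/o(714, 1/757) = 740904/(1/757) = 740904*757 = 560864328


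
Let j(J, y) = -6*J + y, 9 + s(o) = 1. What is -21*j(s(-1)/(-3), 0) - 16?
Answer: 320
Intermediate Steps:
s(o) = -8 (s(o) = -9 + 1 = -8)
j(J, y) = y - 6*J
-21*j(s(-1)/(-3), 0) - 16 = -21*(0 - (-48)/(-3)) - 16 = -21*(0 - (-48)*(-1)/3) - 16 = -21*(0 - 6*8/3) - 16 = -21*(0 - 16) - 16 = -21*(-16) - 16 = 336 - 16 = 320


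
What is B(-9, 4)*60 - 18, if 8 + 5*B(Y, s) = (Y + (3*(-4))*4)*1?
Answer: -798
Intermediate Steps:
B(Y, s) = -56/5 + Y/5 (B(Y, s) = -8/5 + ((Y + (3*(-4))*4)*1)/5 = -8/5 + ((Y - 12*4)*1)/5 = -8/5 + ((Y - 48)*1)/5 = -8/5 + ((-48 + Y)*1)/5 = -8/5 + (-48 + Y)/5 = -8/5 + (-48/5 + Y/5) = -56/5 + Y/5)
B(-9, 4)*60 - 18 = (-56/5 + (⅕)*(-9))*60 - 18 = (-56/5 - 9/5)*60 - 18 = -13*60 - 18 = -780 - 18 = -798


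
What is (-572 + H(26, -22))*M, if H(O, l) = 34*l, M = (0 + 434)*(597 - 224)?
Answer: -213684240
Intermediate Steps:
M = 161882 (M = 434*373 = 161882)
(-572 + H(26, -22))*M = (-572 + 34*(-22))*161882 = (-572 - 748)*161882 = -1320*161882 = -213684240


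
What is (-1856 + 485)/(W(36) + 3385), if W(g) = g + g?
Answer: -1371/3457 ≈ -0.39659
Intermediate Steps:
W(g) = 2*g
(-1856 + 485)/(W(36) + 3385) = (-1856 + 485)/(2*36 + 3385) = -1371/(72 + 3385) = -1371/3457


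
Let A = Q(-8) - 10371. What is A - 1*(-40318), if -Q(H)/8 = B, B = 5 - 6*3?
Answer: 30051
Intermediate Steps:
B = -13 (B = 5 - 18 = -13)
Q(H) = 104 (Q(H) = -8*(-13) = 104)
A = -10267 (A = 104 - 10371 = -10267)
A - 1*(-40318) = -10267 - 1*(-40318) = -10267 + 40318 = 30051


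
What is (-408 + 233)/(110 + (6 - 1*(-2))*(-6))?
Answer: -175/62 ≈ -2.8226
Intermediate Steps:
(-408 + 233)/(110 + (6 - 1*(-2))*(-6)) = -175/(110 + (6 + 2)*(-6)) = -175/(110 + 8*(-6)) = -175/(110 - 48) = -175/62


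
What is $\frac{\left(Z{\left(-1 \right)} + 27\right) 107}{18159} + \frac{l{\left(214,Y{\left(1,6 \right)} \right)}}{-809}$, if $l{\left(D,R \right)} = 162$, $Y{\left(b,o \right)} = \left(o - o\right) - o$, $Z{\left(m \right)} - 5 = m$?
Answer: $- \frac{258305}{14690631} \approx -0.017583$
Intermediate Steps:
$Z{\left(m \right)} = 5 + m$
$Y{\left(b,o \right)} = - o$ ($Y{\left(b,o \right)} = 0 - o = - o$)
$\frac{\left(Z{\left(-1 \right)} + 27\right) 107}{18159} + \frac{l{\left(214,Y{\left(1,6 \right)} \right)}}{-809} = \frac{\left(\left(5 - 1\right) + 27\right) 107}{18159} + \frac{162}{-809} = \left(4 + 27\right) 107 \cdot \frac{1}{18159} + 162 \left(- \frac{1}{809}\right) = 31 \cdot 107 \cdot \frac{1}{18159} - \frac{162}{809} = 3317 \cdot \frac{1}{18159} - \frac{162}{809} = \frac{3317}{18159} - \frac{162}{809} = - \frac{258305}{14690631}$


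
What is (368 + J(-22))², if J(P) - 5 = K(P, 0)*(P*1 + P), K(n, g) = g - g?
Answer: 139129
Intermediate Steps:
K(n, g) = 0
J(P) = 5 (J(P) = 5 + 0*(P*1 + P) = 5 + 0*(P + P) = 5 + 0*(2*P) = 5 + 0 = 5)
(368 + J(-22))² = (368 + 5)² = 373² = 139129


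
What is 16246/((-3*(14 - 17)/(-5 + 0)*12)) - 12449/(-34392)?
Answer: -232693139/309528 ≈ -751.77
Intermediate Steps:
16246/((-3*(14 - 17)/(-5 + 0)*12)) - 12449/(-34392) = 16246/((-(-9)/(-5)*12)) - 12449*(-1/34392) = 16246/((-(-9)*(-1)/5*12)) + 12449/34392 = 16246/((-3*⅗*12)) + 12449/34392 = 16246/((-9/5*12)) + 12449/34392 = 16246/(-108/5) + 12449/34392 = 16246*(-5/108) + 12449/34392 = -40615/54 + 12449/34392 = -232693139/309528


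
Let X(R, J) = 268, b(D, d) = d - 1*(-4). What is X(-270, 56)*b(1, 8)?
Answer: 3216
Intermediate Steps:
b(D, d) = 4 + d (b(D, d) = d + 4 = 4 + d)
X(-270, 56)*b(1, 8) = 268*(4 + 8) = 268*12 = 3216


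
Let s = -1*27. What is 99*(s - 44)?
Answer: -7029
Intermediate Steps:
s = -27
99*(s - 44) = 99*(-27 - 44) = 99*(-71) = -7029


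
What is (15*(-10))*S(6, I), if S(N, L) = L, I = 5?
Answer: -750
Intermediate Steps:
(15*(-10))*S(6, I) = (15*(-10))*5 = -150*5 = -750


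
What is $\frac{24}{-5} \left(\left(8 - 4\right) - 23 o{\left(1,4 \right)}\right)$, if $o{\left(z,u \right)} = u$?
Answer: $\frac{2112}{5} \approx 422.4$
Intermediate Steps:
$\frac{24}{-5} \left(\left(8 - 4\right) - 23 o{\left(1,4 \right)}\right) = \frac{24}{-5} \left(\left(8 - 4\right) - 92\right) = 24 \left(- \frac{1}{5}\right) \left(4 - 92\right) = \left(- \frac{24}{5}\right) \left(-88\right) = \frac{2112}{5}$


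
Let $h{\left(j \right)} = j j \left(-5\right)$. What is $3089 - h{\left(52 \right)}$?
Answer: $16609$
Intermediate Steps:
$h{\left(j \right)} = - 5 j^{2}$ ($h{\left(j \right)} = j^{2} \left(-5\right) = - 5 j^{2}$)
$3089 - h{\left(52 \right)} = 3089 - - 5 \cdot 52^{2} = 3089 - \left(-5\right) 2704 = 3089 - -13520 = 3089 + 13520 = 16609$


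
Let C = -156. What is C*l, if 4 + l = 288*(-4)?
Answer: 180336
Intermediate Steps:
l = -1156 (l = -4 + 288*(-4) = -4 - 1152 = -1156)
C*l = -156*(-1156) = 180336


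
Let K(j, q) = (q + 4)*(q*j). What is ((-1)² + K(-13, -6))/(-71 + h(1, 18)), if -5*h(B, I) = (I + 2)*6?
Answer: 31/19 ≈ 1.6316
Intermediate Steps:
h(B, I) = -12/5 - 6*I/5 (h(B, I) = -(I + 2)*6/5 = -(2 + I)*6/5 = -(12 + 6*I)/5 = -12/5 - 6*I/5)
K(j, q) = j*q*(4 + q) (K(j, q) = (4 + q)*(j*q) = j*q*(4 + q))
((-1)² + K(-13, -6))/(-71 + h(1, 18)) = ((-1)² - 13*(-6)*(4 - 6))/(-71 + (-12/5 - 6/5*18)) = (1 - 13*(-6)*(-2))/(-71 + (-12/5 - 108/5)) = (1 - 156)/(-71 - 24) = -155/(-95) = -155*(-1/95) = 31/19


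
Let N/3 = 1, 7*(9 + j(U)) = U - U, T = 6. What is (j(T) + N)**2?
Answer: 36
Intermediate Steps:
j(U) = -9 (j(U) = -9 + (U - U)/7 = -9 + (1/7)*0 = -9 + 0 = -9)
N = 3 (N = 3*1 = 3)
(j(T) + N)**2 = (-9 + 3)**2 = (-6)**2 = 36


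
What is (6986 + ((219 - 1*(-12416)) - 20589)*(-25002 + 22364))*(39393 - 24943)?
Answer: 303300269100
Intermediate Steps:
(6986 + ((219 - 1*(-12416)) - 20589)*(-25002 + 22364))*(39393 - 24943) = (6986 + ((219 + 12416) - 20589)*(-2638))*14450 = (6986 + (12635 - 20589)*(-2638))*14450 = (6986 - 7954*(-2638))*14450 = (6986 + 20982652)*14450 = 20989638*14450 = 303300269100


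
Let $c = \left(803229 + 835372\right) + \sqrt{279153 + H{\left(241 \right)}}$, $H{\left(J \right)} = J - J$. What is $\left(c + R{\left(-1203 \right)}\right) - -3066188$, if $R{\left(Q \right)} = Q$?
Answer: $4703586 + 21 \sqrt{633} \approx 4.7041 \cdot 10^{6}$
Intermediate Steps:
$H{\left(J \right)} = 0$
$c = 1638601 + 21 \sqrt{633}$ ($c = \left(803229 + 835372\right) + \sqrt{279153 + 0} = 1638601 + \sqrt{279153} = 1638601 + 21 \sqrt{633} \approx 1.6391 \cdot 10^{6}$)
$\left(c + R{\left(-1203 \right)}\right) - -3066188 = \left(\left(1638601 + 21 \sqrt{633}\right) - 1203\right) - -3066188 = \left(1637398 + 21 \sqrt{633}\right) + 3066188 = 4703586 + 21 \sqrt{633}$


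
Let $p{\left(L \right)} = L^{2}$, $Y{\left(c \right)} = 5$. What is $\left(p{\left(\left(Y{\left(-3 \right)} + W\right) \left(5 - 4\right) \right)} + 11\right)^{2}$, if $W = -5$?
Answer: $121$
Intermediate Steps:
$\left(p{\left(\left(Y{\left(-3 \right)} + W\right) \left(5 - 4\right) \right)} + 11\right)^{2} = \left(\left(\left(5 - 5\right) \left(5 - 4\right)\right)^{2} + 11\right)^{2} = \left(\left(0 \cdot 1\right)^{2} + 11\right)^{2} = \left(0^{2} + 11\right)^{2} = \left(0 + 11\right)^{2} = 11^{2} = 121$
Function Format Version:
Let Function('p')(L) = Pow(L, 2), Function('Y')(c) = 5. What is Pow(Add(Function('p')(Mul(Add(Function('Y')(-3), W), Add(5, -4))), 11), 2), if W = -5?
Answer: 121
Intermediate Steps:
Pow(Add(Function('p')(Mul(Add(Function('Y')(-3), W), Add(5, -4))), 11), 2) = Pow(Add(Pow(Mul(Add(5, -5), Add(5, -4)), 2), 11), 2) = Pow(Add(Pow(Mul(0, 1), 2), 11), 2) = Pow(Add(Pow(0, 2), 11), 2) = Pow(Add(0, 11), 2) = Pow(11, 2) = 121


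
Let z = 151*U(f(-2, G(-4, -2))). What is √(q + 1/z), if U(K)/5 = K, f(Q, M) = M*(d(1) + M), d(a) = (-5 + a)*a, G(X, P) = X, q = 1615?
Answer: √58917785510/6040 ≈ 40.187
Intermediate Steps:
d(a) = a*(-5 + a)
f(Q, M) = M*(-4 + M) (f(Q, M) = M*(1*(-5 + 1) + M) = M*(1*(-4) + M) = M*(-4 + M))
U(K) = 5*K
z = 24160 (z = 151*(5*(-4*(-4 - 4))) = 151*(5*(-4*(-8))) = 151*(5*32) = 151*160 = 24160)
√(q + 1/z) = √(1615 + 1/24160) = √(39018401/24160) = √58917785510/6040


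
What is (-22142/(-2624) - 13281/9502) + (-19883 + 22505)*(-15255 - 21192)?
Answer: -595680396014623/6233312 ≈ -9.5564e+7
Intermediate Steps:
(-22142/(-2624) - 13281/9502) + (-19883 + 22505)*(-15255 - 21192) = (-22142*(-1/2624) - 13281*1/9502) + 2622*(-36447) = (11071/1312 - 13281/9502) - 95564034 = 43885985/6233312 - 95564034 = -595680396014623/6233312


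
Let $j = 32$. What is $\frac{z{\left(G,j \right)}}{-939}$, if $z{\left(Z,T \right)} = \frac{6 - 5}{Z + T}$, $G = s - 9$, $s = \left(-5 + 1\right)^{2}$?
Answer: $- \frac{1}{36621} \approx -2.7307 \cdot 10^{-5}$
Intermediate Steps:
$s = 16$ ($s = \left(-4\right)^{2} = 16$)
$G = 7$ ($G = 16 - 9 = 7$)
$z{\left(Z,T \right)} = \frac{1}{T + Z}$ ($z{\left(Z,T \right)} = 1 \frac{1}{T + Z} = \frac{1}{T + Z}$)
$\frac{z{\left(G,j \right)}}{-939} = \frac{1}{\left(32 + 7\right) \left(-939\right)} = \frac{1}{39} \left(- \frac{1}{939}\right) = - \frac{1}{36621}$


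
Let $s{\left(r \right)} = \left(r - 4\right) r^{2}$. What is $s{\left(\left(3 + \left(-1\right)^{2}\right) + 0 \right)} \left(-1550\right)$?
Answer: $0$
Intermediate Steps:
$s{\left(r \right)} = r^{2} \left(-4 + r\right)$ ($s{\left(r \right)} = \left(r - 4\right) r^{2} = \left(-4 + r\right) r^{2} = r^{2} \left(-4 + r\right)$)
$s{\left(\left(3 + \left(-1\right)^{2}\right) + 0 \right)} \left(-1550\right) = \left(\left(3 + \left(-1\right)^{2}\right) + 0\right)^{2} \left(-4 + \left(\left(3 + \left(-1\right)^{2}\right) + 0\right)\right) \left(-1550\right) = \left(\left(3 + 1\right) + 0\right)^{2} \left(-4 + \left(\left(3 + 1\right) + 0\right)\right) \left(-1550\right) = \left(4 + 0\right)^{2} \left(-4 + \left(4 + 0\right)\right) \left(-1550\right) = 4^{2} \left(-4 + 4\right) \left(-1550\right) = 16 \cdot 0 \left(-1550\right) = 0 \left(-1550\right) = 0$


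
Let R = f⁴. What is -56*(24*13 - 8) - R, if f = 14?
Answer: -55440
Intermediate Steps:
R = 38416 (R = 14⁴ = 38416)
-56*(24*13 - 8) - R = -56*(24*13 - 8) - 1*38416 = -56*(312 - 8) - 38416 = -56*304 - 38416 = -17024 - 38416 = -55440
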